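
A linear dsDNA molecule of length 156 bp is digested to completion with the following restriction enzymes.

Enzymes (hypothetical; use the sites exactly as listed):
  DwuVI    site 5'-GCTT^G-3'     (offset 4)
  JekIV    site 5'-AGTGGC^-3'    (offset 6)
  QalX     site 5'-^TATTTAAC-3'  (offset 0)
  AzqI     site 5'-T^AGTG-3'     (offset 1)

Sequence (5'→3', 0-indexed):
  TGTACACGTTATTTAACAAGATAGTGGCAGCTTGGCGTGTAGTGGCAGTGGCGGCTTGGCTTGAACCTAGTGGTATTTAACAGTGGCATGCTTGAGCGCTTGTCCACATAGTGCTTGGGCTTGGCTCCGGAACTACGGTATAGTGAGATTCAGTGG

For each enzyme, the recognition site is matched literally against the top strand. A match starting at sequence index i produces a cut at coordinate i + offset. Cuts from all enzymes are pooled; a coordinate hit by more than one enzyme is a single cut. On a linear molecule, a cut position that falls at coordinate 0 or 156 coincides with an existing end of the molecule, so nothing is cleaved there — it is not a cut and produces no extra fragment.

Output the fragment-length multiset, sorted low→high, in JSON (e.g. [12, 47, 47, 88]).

[5,5,5,5,6,6,6,6,6,6,7,7,8,8,9,13,14,15,19]

Scan for sites:
  DwuVI GCTTG/4: at [29, 53, 58, 89, 97, 112, 118] ⇒ [33, 57, 62, 93, 101, 116, 122]
  JekIV AGTGGC/6: at [22, 40, 46, 81] ⇒ [28, 46, 52, 87]
  QalX TATTTAAC/0: at [9, 73] ⇒ [9, 73]
  AzqI TAGTG/1: at [21, 39, 67, 108, 140] ⇒ [22, 40, 68, 109, 141]

Pooled cuts: [9, 22, 28, 33, 40, 46, 52, 57, 62, 68, 73, 87, 93, 101, 109, 116, 122, 141]

Fragments:
  [0,9): 9 bp
  [9,22): 13 bp
  [22,28): 6 bp
  [28,33): 5 bp
  [33,40): 7 bp
  [40,46): 6 bp
  [46,52): 6 bp
  [52,57): 5 bp
  [57,62): 5 bp
  [62,68): 6 bp
  [68,73): 5 bp
  [73,87): 14 bp
  [87,93): 6 bp
  [93,101): 8 bp
  [101,109): 8 bp
  [109,116): 7 bp
  [116,122): 6 bp
  [122,141): 19 bp
  [141,156): 15 bp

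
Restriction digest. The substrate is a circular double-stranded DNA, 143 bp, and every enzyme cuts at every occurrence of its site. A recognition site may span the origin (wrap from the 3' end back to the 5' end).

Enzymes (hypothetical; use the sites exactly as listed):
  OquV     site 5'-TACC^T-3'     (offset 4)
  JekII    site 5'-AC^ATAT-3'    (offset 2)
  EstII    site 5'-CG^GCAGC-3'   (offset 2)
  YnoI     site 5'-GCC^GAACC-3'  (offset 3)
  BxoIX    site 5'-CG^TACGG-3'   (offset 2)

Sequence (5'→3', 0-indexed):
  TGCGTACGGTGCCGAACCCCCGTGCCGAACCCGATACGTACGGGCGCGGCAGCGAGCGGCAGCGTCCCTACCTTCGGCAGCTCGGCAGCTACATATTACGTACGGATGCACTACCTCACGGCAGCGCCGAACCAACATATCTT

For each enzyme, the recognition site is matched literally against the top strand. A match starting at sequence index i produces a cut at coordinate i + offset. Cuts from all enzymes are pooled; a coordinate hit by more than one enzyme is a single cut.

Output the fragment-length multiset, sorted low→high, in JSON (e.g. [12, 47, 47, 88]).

[4,5,8,8,8,8,8,9,10,10,11,12,13,14,15]

Per-enzyme occurrences:
  OquV (TACCT, off=4): starts [68, 111] → cuts [72, 115]
  JekII (ACATAT, off=2): starts [90, 134] → cuts [92, 136]
  EstII (CGGCAGC, off=2): starts [46, 56, 74, 82, 118] → cuts [48, 58, 76, 84, 120]
  YnoI (GCCGAACC, off=3): starts [10, 23, 125] → cuts [13, 26, 128]
  BxoIX (CGTACGG, off=2): starts [2, 36, 98] → cuts [4, 38, 100]

Pooled cuts: [4, 13, 26, 38, 48, 58, 72, 76, 84, 92, 100, 115, 120, 128, 136]

Fragments:
  4→13: 9 bp
  13→26: 13 bp
  26→38: 12 bp
  38→48: 10 bp
  48→58: 10 bp
  58→72: 14 bp
  72→76: 4 bp
  76→84: 8 bp
  84→92: 8 bp
  92→100: 8 bp
  100→115: 15 bp
  115→120: 5 bp
  120→128: 8 bp
  128→136: 8 bp
  136→4 (wrap): 143-136+4 = 11 bp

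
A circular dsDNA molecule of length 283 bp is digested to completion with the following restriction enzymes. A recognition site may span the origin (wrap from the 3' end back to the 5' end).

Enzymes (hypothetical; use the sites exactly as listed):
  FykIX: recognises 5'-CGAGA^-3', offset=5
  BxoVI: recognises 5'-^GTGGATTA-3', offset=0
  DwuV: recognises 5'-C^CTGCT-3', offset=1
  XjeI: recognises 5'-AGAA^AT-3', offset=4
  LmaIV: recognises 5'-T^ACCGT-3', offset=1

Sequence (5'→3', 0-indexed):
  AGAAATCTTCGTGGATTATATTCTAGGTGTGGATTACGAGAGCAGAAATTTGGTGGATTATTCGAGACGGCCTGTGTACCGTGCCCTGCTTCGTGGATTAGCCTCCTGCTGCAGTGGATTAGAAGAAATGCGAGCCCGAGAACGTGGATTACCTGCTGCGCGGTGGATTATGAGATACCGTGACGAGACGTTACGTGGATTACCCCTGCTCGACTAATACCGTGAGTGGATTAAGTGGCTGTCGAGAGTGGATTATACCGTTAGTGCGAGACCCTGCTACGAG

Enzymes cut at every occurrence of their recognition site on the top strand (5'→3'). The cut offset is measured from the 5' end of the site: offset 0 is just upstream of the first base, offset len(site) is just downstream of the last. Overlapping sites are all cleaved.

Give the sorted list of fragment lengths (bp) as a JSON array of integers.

[2,2,3,5,6,6,6,7,7,8,8,9,9,10,10,11,11,12,13,13,13,14,14,14,15,15,18,22]

Per-enzyme occurrences:
  FykIX (CGAGA, off=5): starts [36, 62, 136, 183, 242, 266, 279] → cuts [1, 41, 67, 141, 188, 247, 271]
  BxoVI (GTGGATTA, off=0): starts [10, 28, 52, 92, 113, 143, 162, 194, 225, 247] → cuts [10, 28, 52, 92, 113, 143, 162, 194, 225, 247]
  DwuV (CCTGCT, off=1): starts [84, 104, 151, 204, 272] → cuts [85, 105, 152, 205, 273]
  XjeI (AGAAAT, off=4): starts [0, 43, 123] → cuts [4, 47, 127]
  LmaIV (TACCGT, off=1): starts [76, 175, 217, 255] → cuts [77, 176, 218, 256]

Pooled cuts: [1, 4, 10, 28, 41, 47, 52, 67, 77, 85, 92, 105, 113, 127, 141, 143, 152, 162, 176, 188, 194, 205, 218, 225, 247, 256, 271, 273]

Fragment lengths:
  1→4: 3 bp
  4→10: 6 bp
  10→28: 18 bp
  28→41: 13 bp
  41→47: 6 bp
  47→52: 5 bp
  52→67: 15 bp
  67→77: 10 bp
  77→85: 8 bp
  85→92: 7 bp
  92→105: 13 bp
  105→113: 8 bp
  113→127: 14 bp
  127→141: 14 bp
  141→143: 2 bp
  143→152: 9 bp
  152→162: 10 bp
  162→176: 14 bp
  176→188: 12 bp
  188→194: 6 bp
  194→205: 11 bp
  205→218: 13 bp
  218→225: 7 bp
  225→247: 22 bp
  247→256: 9 bp
  256→271: 15 bp
  271→273: 2 bp
  273→1 (wrap): 283-273+1 = 11 bp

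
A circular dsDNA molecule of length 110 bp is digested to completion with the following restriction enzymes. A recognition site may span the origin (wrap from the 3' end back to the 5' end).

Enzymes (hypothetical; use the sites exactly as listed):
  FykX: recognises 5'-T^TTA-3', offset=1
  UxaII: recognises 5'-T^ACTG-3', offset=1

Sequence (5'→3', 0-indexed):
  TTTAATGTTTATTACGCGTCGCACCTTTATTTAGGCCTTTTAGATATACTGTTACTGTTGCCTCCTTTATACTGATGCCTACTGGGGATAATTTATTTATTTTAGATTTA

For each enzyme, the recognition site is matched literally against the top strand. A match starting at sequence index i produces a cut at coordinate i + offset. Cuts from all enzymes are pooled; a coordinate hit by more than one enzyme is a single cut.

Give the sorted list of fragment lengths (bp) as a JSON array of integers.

[4,4,4,4,5,6,6,7,8,9,10,12,13,18]

Per-enzyme occurrences:
  FykX TTTA/1: at [0, 7, 25, 29, 38, 65, 91, 95, 100, 106] ⇒ [1, 8, 26, 30, 39, 66, 92, 96, 101, 107]
  UxaII TACTG/1: at [46, 52, 69, 79] ⇒ [47, 53, 70, 80]

All cut coordinates (distinct, sorted): [1, 8, 26, 30, 39, 47, 53, 66, 70, 80, 92, 96, 101, 107]

Fragments:
  1→8: 7 bp
  8→26: 18 bp
  26→30: 4 bp
  30→39: 9 bp
  39→47: 8 bp
  47→53: 6 bp
  53→66: 13 bp
  66→70: 4 bp
  70→80: 10 bp
  80→92: 12 bp
  92→96: 4 bp
  96→101: 5 bp
  101→107: 6 bp
  107→1 (wrap): 110-107+1 = 4 bp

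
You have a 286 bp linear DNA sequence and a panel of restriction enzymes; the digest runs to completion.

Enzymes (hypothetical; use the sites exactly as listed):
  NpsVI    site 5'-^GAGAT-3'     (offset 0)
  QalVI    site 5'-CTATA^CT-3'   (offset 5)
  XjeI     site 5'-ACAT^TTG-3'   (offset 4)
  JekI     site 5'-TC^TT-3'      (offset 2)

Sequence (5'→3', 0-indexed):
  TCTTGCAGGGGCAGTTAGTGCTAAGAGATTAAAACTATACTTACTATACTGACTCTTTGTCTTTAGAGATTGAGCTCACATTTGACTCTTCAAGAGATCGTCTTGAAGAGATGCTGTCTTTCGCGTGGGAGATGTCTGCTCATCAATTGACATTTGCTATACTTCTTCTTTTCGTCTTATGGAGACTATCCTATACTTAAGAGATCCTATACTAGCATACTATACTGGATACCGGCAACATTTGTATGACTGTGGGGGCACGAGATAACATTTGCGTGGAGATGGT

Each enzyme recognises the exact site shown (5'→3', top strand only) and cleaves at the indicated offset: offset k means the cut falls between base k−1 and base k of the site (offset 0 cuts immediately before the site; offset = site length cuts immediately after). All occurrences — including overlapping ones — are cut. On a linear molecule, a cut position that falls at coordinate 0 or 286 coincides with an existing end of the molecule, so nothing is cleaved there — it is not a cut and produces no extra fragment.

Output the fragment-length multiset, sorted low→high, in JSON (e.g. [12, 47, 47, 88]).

Scan for sites:
  NpsVI (GAGAT, off=0): starts [24, 65, 93, 107, 128, 200, 261, 278] → cuts [24, 65, 93, 107, 128, 200, 261, 278]
  QalVI (CTATACT, off=5): starts [34, 43, 156, 190, 206, 219] → cuts [39, 48, 161, 195, 211, 224]
  XjeI (ACATTTG, off=4): starts [77, 149, 237, 267] → cuts [81, 153, 241, 271]
  JekI (TCTT, off=2): starts [0, 53, 59, 86, 100, 116, 163, 166, 174] → cuts [2, 55, 61, 88, 102, 118, 165, 168, 176]

All cut coordinates (distinct, sorted): [2, 24, 39, 48, 55, 61, 65, 81, 88, 93, 102, 107, 118, 128, 153, 161, 165, 168, 176, 195, 200, 211, 224, 241, 261, 271, 278]

Fragments:
  [0,2): 2 bp
  [2,24): 22 bp
  [24,39): 15 bp
  [39,48): 9 bp
  [48,55): 7 bp
  [55,61): 6 bp
  [61,65): 4 bp
  [65,81): 16 bp
  [81,88): 7 bp
  [88,93): 5 bp
  [93,102): 9 bp
  [102,107): 5 bp
  [107,118): 11 bp
  [118,128): 10 bp
  [128,153): 25 bp
  [153,161): 8 bp
  [161,165): 4 bp
  [165,168): 3 bp
  [168,176): 8 bp
  [176,195): 19 bp
  [195,200): 5 bp
  [200,211): 11 bp
  [211,224): 13 bp
  [224,241): 17 bp
  [241,261): 20 bp
  [261,271): 10 bp
  [271,278): 7 bp
  [278,286): 8 bp

[2,3,4,4,5,5,5,6,7,7,7,8,8,8,9,9,10,10,11,11,13,15,16,17,19,20,22,25]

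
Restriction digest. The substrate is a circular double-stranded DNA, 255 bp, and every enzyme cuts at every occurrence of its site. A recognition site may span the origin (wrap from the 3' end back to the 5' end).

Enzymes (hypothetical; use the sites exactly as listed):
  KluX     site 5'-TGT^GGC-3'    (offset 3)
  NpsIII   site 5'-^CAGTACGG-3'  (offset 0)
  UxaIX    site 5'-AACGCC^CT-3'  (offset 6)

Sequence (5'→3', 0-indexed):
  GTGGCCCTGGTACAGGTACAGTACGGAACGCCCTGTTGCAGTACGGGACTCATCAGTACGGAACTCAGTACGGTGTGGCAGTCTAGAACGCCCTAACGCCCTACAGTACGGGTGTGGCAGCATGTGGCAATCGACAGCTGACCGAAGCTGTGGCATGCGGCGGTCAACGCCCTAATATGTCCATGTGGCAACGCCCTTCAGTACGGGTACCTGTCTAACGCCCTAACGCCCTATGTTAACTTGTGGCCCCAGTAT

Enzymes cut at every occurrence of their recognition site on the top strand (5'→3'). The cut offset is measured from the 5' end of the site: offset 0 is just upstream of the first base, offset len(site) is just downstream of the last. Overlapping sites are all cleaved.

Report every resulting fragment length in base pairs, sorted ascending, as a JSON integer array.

Scan for sites:
  KluX TGTGGC/3: at [73, 112, 122, 148, 183, 241, 254] ⇒ [2, 76, 115, 125, 151, 186, 244]
  NpsIII CAGTACGG/0: at [18, 38, 53, 65, 103, 198] ⇒ [18, 38, 53, 65, 103, 198]
  UxaIX AACGCCCT/6: at [26, 86, 94, 165, 189, 216, 224] ⇒ [32, 92, 100, 171, 195, 222, 230]

Pooled cuts: [2, 18, 32, 38, 53, 65, 76, 92, 100, 103, 115, 125, 151, 171, 186, 195, 198, 222, 230, 244]

Fragments:
  2→18: 16 bp
  18→32: 14 bp
  32→38: 6 bp
  38→53: 15 bp
  53→65: 12 bp
  65→76: 11 bp
  76→92: 16 bp
  92→100: 8 bp
  100→103: 3 bp
  103→115: 12 bp
  115→125: 10 bp
  125→151: 26 bp
  151→171: 20 bp
  171→186: 15 bp
  186→195: 9 bp
  195→198: 3 bp
  198→222: 24 bp
  222→230: 8 bp
  230→244: 14 bp
  244→2 (wrap): 255-244+2 = 13 bp

[3,3,6,8,8,9,10,11,12,12,13,14,14,15,15,16,16,20,24,26]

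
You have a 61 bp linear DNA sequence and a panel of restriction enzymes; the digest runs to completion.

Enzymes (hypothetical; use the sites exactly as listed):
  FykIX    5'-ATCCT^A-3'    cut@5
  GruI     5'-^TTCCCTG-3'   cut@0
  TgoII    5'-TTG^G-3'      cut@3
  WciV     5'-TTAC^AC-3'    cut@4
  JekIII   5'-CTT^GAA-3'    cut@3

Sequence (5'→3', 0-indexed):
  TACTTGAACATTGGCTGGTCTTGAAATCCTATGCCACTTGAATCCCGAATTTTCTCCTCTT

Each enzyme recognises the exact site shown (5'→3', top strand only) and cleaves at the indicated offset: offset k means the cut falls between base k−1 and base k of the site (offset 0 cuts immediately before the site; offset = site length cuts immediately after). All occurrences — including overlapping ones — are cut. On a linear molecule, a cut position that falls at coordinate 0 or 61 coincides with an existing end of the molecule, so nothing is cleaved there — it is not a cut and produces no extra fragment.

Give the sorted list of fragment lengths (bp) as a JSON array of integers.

Per-enzyme occurrences:
  FykIX (ATCCTA, off=5): starts [25] → cuts [30]
  GruI (TTCCCTG, off=0): no sites
  TgoII (TTGG, off=3): starts [10] → cuts [13]
  WciV (TTACAC, off=4): no sites
  JekIII (CTTGAA, off=3): starts [2, 19, 36] → cuts [5, 22, 39]

Pooled cuts: [5, 13, 22, 30, 39]

Fragments:
  [0,5): 5 bp
  [5,13): 8 bp
  [13,22): 9 bp
  [22,30): 8 bp
  [30,39): 9 bp
  [39,61): 22 bp

[5,8,8,9,9,22]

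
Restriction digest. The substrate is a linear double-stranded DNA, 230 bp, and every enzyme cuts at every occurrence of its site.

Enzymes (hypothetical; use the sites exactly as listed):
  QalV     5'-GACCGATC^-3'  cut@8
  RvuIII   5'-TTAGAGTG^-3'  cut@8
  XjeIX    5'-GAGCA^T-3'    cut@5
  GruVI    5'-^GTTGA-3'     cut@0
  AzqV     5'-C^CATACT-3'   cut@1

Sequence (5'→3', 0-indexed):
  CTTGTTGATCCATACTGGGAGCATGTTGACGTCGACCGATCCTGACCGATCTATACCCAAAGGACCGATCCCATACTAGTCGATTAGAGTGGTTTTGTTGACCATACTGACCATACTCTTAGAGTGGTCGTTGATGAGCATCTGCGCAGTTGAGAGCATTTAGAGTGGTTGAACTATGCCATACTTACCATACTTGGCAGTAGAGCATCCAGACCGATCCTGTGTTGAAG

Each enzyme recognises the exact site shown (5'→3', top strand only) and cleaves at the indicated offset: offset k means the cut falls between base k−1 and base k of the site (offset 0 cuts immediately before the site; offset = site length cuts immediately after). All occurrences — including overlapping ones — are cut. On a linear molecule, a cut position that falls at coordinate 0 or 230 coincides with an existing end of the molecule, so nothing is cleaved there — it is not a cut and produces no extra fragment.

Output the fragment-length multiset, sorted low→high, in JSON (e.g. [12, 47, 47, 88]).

Site scan:
  QalV GACCGATC/8: at [33, 43, 62, 211] ⇒ [41, 51, 70, 219]
  RvuIII TTAGAGTG/8: at [83, 118, 159] ⇒ [91, 126, 167]
  XjeIX GAGCAT/5: at [18, 135, 153, 202] ⇒ [23, 140, 158, 207]
  GruVI GTTGA/0: at [3, 24, 96, 129, 148, 167, 223] ⇒ [3, 24, 96, 129, 148, 167, 223]
  AzqV CCATACT/1: at [9, 70, 101, 110, 178, 187] ⇒ [10, 71, 102, 111, 179, 188]

All cut coordinates (distinct, sorted): [3, 10, 23, 24, 41, 51, 70, 71, 91, 96, 102, 111, 126, 129, 140, 148, 158, 167, 179, 188, 207, 219, 223]

Fragments:
  [0,3): 3 bp
  [3,10): 7 bp
  [10,23): 13 bp
  [23,24): 1 bp
  [24,41): 17 bp
  [41,51): 10 bp
  [51,70): 19 bp
  [70,71): 1 bp
  [71,91): 20 bp
  [91,96): 5 bp
  [96,102): 6 bp
  [102,111): 9 bp
  [111,126): 15 bp
  [126,129): 3 bp
  [129,140): 11 bp
  [140,148): 8 bp
  [148,158): 10 bp
  [158,167): 9 bp
  [167,179): 12 bp
  [179,188): 9 bp
  [188,207): 19 bp
  [207,219): 12 bp
  [219,223): 4 bp
  [223,230): 7 bp

[1,1,3,3,4,5,6,7,7,8,9,9,9,10,10,11,12,12,13,15,17,19,19,20]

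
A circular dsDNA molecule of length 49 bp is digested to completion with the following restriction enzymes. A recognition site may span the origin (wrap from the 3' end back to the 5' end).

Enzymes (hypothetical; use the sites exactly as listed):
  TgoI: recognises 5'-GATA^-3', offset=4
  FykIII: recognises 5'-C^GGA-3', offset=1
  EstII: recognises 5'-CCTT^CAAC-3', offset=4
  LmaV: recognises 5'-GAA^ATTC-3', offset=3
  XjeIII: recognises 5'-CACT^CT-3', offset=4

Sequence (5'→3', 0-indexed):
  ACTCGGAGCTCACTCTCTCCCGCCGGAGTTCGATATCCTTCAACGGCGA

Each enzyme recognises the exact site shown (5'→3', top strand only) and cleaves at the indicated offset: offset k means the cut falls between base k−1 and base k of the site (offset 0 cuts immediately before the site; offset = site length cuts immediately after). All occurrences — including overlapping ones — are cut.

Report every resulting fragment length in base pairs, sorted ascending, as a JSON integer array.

[5,10,10,11,13]

Per-enzyme occurrences:
  TgoI GATA/4: at [31] ⇒ [35]
  FykIII CGGA/1: at [3, 23] ⇒ [4, 24]
  EstII CCTTCAAC/4: at [36] ⇒ [40]
  LmaV (GAAATTC, off=3): no sites
  XjeIII CACTCT/4: at [10] ⇒ [14]

Pooled cuts: [4, 14, 24, 35, 40]

Fragments:
  4→14: 10 bp
  14→24: 10 bp
  24→35: 11 bp
  35→40: 5 bp
  40→4 (wrap): 49-40+4 = 13 bp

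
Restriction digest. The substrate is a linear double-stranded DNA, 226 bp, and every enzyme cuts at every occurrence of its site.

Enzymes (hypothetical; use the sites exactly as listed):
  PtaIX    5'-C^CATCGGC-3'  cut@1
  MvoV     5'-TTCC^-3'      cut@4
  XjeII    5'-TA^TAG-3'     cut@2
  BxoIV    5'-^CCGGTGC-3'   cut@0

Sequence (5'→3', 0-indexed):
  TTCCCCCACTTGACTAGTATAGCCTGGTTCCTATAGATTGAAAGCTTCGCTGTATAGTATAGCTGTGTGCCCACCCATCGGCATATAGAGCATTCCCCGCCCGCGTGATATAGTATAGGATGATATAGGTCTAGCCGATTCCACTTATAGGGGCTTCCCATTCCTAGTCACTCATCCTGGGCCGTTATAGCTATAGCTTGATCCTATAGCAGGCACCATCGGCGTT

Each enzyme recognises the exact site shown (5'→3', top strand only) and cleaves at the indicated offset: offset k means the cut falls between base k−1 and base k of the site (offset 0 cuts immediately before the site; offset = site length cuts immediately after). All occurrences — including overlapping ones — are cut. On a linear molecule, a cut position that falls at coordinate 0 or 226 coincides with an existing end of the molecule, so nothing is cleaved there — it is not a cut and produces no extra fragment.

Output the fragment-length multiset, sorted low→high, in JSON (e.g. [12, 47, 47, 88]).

[2,4,5,5,5,6,6,10,10,10,10,11,11,12,13,14,15,16,17,21,23]

Site scan:
  PtaIX CCATCGGC/1: at [74, 215] ⇒ [75, 216]
  MvoV TTCC/4: at [0, 27, 92, 138, 154, 160] ⇒ [4, 31, 96, 142, 158, 164]
  XjeII TATAG/2: at [17, 31, 52, 57, 83, 108, 113, 123, 145, 185, 191, 204] ⇒ [19, 33, 54, 59, 85, 110, 115, 125, 147, 187, 193, 206]
  BxoIV (CCGGTGC, off=0): no sites

All cut coordinates (distinct, sorted): [4, 19, 31, 33, 54, 59, 75, 85, 96, 110, 115, 125, 142, 147, 158, 164, 187, 193, 206, 216]

Fragment lengths:
  [0,4): 4 bp
  [4,19): 15 bp
  [19,31): 12 bp
  [31,33): 2 bp
  [33,54): 21 bp
  [54,59): 5 bp
  [59,75): 16 bp
  [75,85): 10 bp
  [85,96): 11 bp
  [96,110): 14 bp
  [110,115): 5 bp
  [115,125): 10 bp
  [125,142): 17 bp
  [142,147): 5 bp
  [147,158): 11 bp
  [158,164): 6 bp
  [164,187): 23 bp
  [187,193): 6 bp
  [193,206): 13 bp
  [206,216): 10 bp
  [216,226): 10 bp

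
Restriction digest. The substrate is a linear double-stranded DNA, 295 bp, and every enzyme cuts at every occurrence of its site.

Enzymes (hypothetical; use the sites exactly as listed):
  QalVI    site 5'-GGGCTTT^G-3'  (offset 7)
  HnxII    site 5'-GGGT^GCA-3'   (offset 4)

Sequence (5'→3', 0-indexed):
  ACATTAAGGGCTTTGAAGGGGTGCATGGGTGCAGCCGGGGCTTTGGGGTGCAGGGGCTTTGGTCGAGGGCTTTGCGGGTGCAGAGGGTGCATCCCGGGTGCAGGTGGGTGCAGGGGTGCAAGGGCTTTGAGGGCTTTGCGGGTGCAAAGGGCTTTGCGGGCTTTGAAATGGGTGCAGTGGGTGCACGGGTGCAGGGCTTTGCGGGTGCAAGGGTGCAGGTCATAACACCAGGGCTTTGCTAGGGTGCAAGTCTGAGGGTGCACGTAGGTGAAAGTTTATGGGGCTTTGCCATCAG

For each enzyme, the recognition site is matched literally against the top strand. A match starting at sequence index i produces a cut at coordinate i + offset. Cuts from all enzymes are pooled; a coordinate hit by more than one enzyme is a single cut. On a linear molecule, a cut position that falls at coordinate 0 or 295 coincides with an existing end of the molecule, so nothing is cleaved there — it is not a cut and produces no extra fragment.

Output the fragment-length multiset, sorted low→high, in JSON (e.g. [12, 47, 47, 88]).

[5,6,6,6,8,8,8,8,8,8,8,9,9,9,9,9,10,10,11,11,11,12,13,14,14,14,23,28]

Per-enzyme occurrences:
  QalVI GGGCTTTG/7: at [7, 37, 53, 66, 121, 130, 148, 157, 193, 230, 280] ⇒ [14, 44, 60, 73, 128, 137, 155, 164, 200, 237, 287]
  HnxII GGGTGCA/4: at [18, 26, 45, 75, 84, 95, 105, 113, 139, 169, 178, 186, 202, 210, 241, 255] ⇒ [22, 30, 49, 79, 88, 99, 109, 117, 143, 173, 182, 190, 206, 214, 245, 259]

Pooled cuts: [14, 22, 30, 44, 49, 60, 73, 79, 88, 99, 109, 117, 128, 137, 143, 155, 164, 173, 182, 190, 200, 206, 214, 237, 245, 259, 287]

Fragment lengths:
  [0,14): 14 bp
  [14,22): 8 bp
  [22,30): 8 bp
  [30,44): 14 bp
  [44,49): 5 bp
  [49,60): 11 bp
  [60,73): 13 bp
  [73,79): 6 bp
  [79,88): 9 bp
  [88,99): 11 bp
  [99,109): 10 bp
  [109,117): 8 bp
  [117,128): 11 bp
  [128,137): 9 bp
  [137,143): 6 bp
  [143,155): 12 bp
  [155,164): 9 bp
  [164,173): 9 bp
  [173,182): 9 bp
  [182,190): 8 bp
  [190,200): 10 bp
  [200,206): 6 bp
  [206,214): 8 bp
  [214,237): 23 bp
  [237,245): 8 bp
  [245,259): 14 bp
  [259,287): 28 bp
  [287,295): 8 bp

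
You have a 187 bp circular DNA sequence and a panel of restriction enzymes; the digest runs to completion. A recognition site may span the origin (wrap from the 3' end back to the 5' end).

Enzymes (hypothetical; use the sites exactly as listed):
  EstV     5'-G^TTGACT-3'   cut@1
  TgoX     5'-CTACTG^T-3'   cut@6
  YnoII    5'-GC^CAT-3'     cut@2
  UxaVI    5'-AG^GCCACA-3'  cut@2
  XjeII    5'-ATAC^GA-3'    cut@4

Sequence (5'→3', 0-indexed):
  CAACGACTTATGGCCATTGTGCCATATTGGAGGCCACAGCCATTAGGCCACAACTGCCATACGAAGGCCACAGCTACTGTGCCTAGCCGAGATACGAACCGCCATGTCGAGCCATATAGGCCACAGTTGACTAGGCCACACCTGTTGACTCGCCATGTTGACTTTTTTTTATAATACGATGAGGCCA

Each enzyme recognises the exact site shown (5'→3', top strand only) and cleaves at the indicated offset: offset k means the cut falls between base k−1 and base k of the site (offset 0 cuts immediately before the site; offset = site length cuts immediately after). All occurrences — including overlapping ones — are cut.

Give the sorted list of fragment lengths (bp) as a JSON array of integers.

Site scan:
  EstV GTTGACT/1: at [125, 143, 156] ⇒ [126, 144, 157]
  TgoX CTACTGT/6: at [73] ⇒ [79]
  YnoII GCCAT/2: at [12, 20, 38, 55, 100, 110, 151] ⇒ [14, 22, 40, 57, 102, 112, 153]
  UxaVI AGGCCACA/2: at [30, 44, 64, 117, 132, 181] ⇒ [32, 46, 66, 119, 134, 183]
  XjeII ATACGA/4: at [58, 91, 173] ⇒ [62, 95, 177]

All cut coordinates (distinct, sorted): [14, 22, 32, 40, 46, 57, 62, 66, 79, 95, 102, 112, 119, 126, 134, 144, 153, 157, 177, 183]

Fragment lengths:
  14→22: 8 bp
  22→32: 10 bp
  32→40: 8 bp
  40→46: 6 bp
  46→57: 11 bp
  57→62: 5 bp
  62→66: 4 bp
  66→79: 13 bp
  79→95: 16 bp
  95→102: 7 bp
  102→112: 10 bp
  112→119: 7 bp
  119→126: 7 bp
  126→134: 8 bp
  134→144: 10 bp
  144→153: 9 bp
  153→157: 4 bp
  157→177: 20 bp
  177→183: 6 bp
  183→14 (wrap): 187-183+14 = 18 bp

[4,4,5,6,6,7,7,7,8,8,8,9,10,10,10,11,13,16,18,20]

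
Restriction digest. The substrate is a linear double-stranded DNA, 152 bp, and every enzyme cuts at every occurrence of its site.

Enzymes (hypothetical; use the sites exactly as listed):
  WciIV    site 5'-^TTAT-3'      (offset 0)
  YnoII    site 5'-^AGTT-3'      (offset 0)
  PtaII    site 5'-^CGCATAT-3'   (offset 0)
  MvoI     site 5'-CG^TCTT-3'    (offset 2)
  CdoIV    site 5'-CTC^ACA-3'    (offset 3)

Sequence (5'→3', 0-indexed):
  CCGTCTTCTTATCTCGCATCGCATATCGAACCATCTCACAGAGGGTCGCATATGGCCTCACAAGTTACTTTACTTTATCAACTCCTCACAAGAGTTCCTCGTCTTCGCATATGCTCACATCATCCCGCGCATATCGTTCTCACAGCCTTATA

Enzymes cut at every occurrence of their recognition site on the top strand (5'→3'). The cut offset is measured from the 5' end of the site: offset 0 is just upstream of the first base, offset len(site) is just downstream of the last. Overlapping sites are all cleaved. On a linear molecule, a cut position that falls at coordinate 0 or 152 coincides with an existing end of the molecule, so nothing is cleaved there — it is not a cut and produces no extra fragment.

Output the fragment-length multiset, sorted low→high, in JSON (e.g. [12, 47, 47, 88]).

Site scan:
  WciIV TTAT/0: at [8, 74, 147] ⇒ [8, 74, 147]
  YnoII AGTT/0: at [62, 92] ⇒ [62, 92]
  PtaII CGCATAT/0: at [19, 46, 105, 127] ⇒ [19, 46, 105, 127]
  MvoI CGTCTT/2: at [1, 99] ⇒ [3, 101]
  CdoIV CTCACA/3: at [34, 56, 84, 113, 138] ⇒ [37, 59, 87, 116, 141]

Pooled cuts: [3, 8, 19, 37, 46, 59, 62, 74, 87, 92, 101, 105, 116, 127, 141, 147]

Fragments:
  [0,3): 3 bp
  [3,8): 5 bp
  [8,19): 11 bp
  [19,37): 18 bp
  [37,46): 9 bp
  [46,59): 13 bp
  [59,62): 3 bp
  [62,74): 12 bp
  [74,87): 13 bp
  [87,92): 5 bp
  [92,101): 9 bp
  [101,105): 4 bp
  [105,116): 11 bp
  [116,127): 11 bp
  [127,141): 14 bp
  [141,147): 6 bp
  [147,152): 5 bp

[3,3,4,5,5,5,6,9,9,11,11,11,12,13,13,14,18]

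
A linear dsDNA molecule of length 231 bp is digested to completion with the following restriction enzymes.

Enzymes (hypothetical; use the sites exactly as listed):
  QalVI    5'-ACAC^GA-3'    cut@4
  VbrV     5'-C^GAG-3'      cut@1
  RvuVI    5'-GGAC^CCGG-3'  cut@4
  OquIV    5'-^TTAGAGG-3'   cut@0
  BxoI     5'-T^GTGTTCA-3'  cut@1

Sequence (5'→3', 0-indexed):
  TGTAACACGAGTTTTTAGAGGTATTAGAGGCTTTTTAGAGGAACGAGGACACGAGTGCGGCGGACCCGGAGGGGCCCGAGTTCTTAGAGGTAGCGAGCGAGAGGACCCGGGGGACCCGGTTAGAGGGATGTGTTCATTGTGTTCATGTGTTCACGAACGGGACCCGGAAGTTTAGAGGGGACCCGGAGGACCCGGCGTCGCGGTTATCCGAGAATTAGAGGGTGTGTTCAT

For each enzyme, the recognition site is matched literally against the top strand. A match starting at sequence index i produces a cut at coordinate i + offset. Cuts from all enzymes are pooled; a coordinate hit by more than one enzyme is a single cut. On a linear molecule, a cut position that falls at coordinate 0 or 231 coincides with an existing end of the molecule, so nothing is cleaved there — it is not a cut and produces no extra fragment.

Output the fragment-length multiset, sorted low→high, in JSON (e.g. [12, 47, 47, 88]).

[4,4,5,6,6,8,8,8,8,8,8,9,9,9,9,9,10,10,11,11,11,12,13,17,18]

Per-enzyme occurrences:
  QalVI ACACGA/4: at [4, 48] ⇒ [8, 52]
  VbrV CGAG/1: at [7, 43, 51, 76, 93, 97, 208] ⇒ [8, 44, 52, 77, 94, 98, 209]
  RvuVI GGACCCGG/4: at [61, 102, 111, 159, 178, 187] ⇒ [65, 106, 115, 163, 182, 191]
  OquIV TTAGAGG/0: at [14, 23, 34, 83, 119, 171, 214] ⇒ [14, 23, 34, 83, 119, 171, 214]
  BxoI TGTGTTCA/1: at [128, 137, 145, 222] ⇒ [129, 138, 146, 223]

All cut coordinates (distinct, sorted): [8, 14, 23, 34, 44, 52, 65, 77, 83, 94, 98, 106, 115, 119, 129, 138, 146, 163, 171, 182, 191, 209, 214, 223]

Fragments:
  [0,8): 8 bp
  [8,14): 6 bp
  [14,23): 9 bp
  [23,34): 11 bp
  [34,44): 10 bp
  [44,52): 8 bp
  [52,65): 13 bp
  [65,77): 12 bp
  [77,83): 6 bp
  [83,94): 11 bp
  [94,98): 4 bp
  [98,106): 8 bp
  [106,115): 9 bp
  [115,119): 4 bp
  [119,129): 10 bp
  [129,138): 9 bp
  [138,146): 8 bp
  [146,163): 17 bp
  [163,171): 8 bp
  [171,182): 11 bp
  [182,191): 9 bp
  [191,209): 18 bp
  [209,214): 5 bp
  [214,223): 9 bp
  [223,231): 8 bp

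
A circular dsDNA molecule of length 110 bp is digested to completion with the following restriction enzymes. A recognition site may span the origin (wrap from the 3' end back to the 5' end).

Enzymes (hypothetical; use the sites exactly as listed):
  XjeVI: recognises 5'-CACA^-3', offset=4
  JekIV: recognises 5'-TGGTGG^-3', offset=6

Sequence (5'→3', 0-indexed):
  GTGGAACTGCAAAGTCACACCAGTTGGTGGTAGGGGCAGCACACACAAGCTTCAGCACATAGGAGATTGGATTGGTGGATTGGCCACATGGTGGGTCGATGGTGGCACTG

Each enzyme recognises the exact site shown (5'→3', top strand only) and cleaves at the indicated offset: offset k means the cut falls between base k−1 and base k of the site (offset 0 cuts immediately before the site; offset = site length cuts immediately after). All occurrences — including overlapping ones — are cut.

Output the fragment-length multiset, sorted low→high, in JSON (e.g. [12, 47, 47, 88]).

[2,2,6,9,10,11,11,12,13,15,19]

Site scan:
  XjeVI (CACA, off=4): starts [15, 39, 41, 43, 55, 84] → cuts [19, 43, 45, 47, 59, 88]
  JekIV (TGGTGG, off=6): starts [24, 72, 88, 99, 108] → cuts [4, 30, 78, 94, 105]

Pooled cuts: [4, 19, 30, 43, 45, 47, 59, 78, 88, 94, 105]

Fragment lengths:
  4→19: 15 bp
  19→30: 11 bp
  30→43: 13 bp
  43→45: 2 bp
  45→47: 2 bp
  47→59: 12 bp
  59→78: 19 bp
  78→88: 10 bp
  88→94: 6 bp
  94→105: 11 bp
  105→4 (wrap): 110-105+4 = 9 bp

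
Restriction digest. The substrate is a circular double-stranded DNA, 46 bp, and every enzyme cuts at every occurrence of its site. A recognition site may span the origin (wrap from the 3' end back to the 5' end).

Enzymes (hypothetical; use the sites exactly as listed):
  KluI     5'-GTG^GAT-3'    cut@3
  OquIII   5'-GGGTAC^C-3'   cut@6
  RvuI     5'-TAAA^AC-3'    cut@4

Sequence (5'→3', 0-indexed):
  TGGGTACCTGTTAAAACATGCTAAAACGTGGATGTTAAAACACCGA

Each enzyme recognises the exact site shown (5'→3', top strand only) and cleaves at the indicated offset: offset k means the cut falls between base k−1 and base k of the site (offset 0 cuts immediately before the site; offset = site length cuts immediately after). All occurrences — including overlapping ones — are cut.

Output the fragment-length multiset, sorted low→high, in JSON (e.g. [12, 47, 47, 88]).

[5,8,9,10,14]

Per-enzyme occurrences:
  KluI GTGGAT/3: at [27] ⇒ [30]
  OquIII GGGTACC/6: at [1] ⇒ [7]
  RvuI TAAAAC/4: at [11, 21, 35] ⇒ [15, 25, 39]

All cut coordinates (distinct, sorted): [7, 15, 25, 30, 39]

Fragments:
  7→15: 8 bp
  15→25: 10 bp
  25→30: 5 bp
  30→39: 9 bp
  39→7 (wrap): 46-39+7 = 14 bp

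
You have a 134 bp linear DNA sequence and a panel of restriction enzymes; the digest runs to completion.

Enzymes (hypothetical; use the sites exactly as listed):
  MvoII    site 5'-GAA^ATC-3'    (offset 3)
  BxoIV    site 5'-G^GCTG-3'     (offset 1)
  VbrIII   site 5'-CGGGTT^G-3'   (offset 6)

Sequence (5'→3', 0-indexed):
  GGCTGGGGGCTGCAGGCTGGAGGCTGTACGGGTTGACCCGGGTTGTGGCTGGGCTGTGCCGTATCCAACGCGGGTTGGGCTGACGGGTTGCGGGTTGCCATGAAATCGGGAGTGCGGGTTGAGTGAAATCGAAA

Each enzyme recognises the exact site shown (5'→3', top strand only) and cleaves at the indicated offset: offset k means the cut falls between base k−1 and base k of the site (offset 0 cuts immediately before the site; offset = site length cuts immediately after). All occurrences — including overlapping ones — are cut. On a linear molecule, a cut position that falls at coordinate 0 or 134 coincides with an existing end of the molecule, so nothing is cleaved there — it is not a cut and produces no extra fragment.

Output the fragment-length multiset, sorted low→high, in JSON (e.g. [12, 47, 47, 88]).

[1,2,3,5,7,7,7,7,7,7,8,10,11,12,16,24]

Per-enzyme occurrences:
  MvoII (GAAATC, off=3): starts [101, 124] → cuts [104, 127]
  BxoIV (GGCTG, off=1): starts [0, 7, 14, 21, 46, 51, 77] → cuts [1, 8, 15, 22, 47, 52, 78]
  VbrIII (CGGGTTG, off=6): starts [28, 38, 70, 83, 90, 114] → cuts [34, 44, 76, 89, 96, 120]

All cut coordinates (distinct, sorted): [1, 8, 15, 22, 34, 44, 47, 52, 76, 78, 89, 96, 104, 120, 127]

Fragment lengths:
  [0,1): 1 bp
  [1,8): 7 bp
  [8,15): 7 bp
  [15,22): 7 bp
  [22,34): 12 bp
  [34,44): 10 bp
  [44,47): 3 bp
  [47,52): 5 bp
  [52,76): 24 bp
  [76,78): 2 bp
  [78,89): 11 bp
  [89,96): 7 bp
  [96,104): 8 bp
  [104,120): 16 bp
  [120,127): 7 bp
  [127,134): 7 bp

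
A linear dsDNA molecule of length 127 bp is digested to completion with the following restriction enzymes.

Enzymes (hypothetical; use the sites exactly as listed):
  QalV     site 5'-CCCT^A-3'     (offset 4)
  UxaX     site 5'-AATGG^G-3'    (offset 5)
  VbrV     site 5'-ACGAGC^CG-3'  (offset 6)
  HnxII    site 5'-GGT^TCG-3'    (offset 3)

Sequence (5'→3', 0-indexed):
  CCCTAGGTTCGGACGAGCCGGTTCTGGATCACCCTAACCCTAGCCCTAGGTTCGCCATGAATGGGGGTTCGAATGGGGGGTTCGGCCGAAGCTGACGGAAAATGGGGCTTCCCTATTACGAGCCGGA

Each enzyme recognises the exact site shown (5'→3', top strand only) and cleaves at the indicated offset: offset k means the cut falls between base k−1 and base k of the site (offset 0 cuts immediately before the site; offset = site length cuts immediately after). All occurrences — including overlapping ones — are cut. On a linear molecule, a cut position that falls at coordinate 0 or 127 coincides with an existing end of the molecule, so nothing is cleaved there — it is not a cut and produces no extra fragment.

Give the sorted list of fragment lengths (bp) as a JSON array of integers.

[4,4,4,4,4,5,6,6,8,9,9,10,13,17,24]

Per-enzyme occurrences:
  QalV CCCTA/4: at [0, 31, 37, 43, 110] ⇒ [4, 35, 41, 47, 114]
  UxaX AATGGG/5: at [59, 71, 100] ⇒ [64, 76, 105]
  VbrV ACGAGCCG/6: at [12, 117] ⇒ [18, 123]
  HnxII GGTTCG/3: at [5, 48, 65, 78] ⇒ [8, 51, 68, 81]

Pooled cuts: [4, 8, 18, 35, 41, 47, 51, 64, 68, 76, 81, 105, 114, 123]

Fragments:
  [0,4): 4 bp
  [4,8): 4 bp
  [8,18): 10 bp
  [18,35): 17 bp
  [35,41): 6 bp
  [41,47): 6 bp
  [47,51): 4 bp
  [51,64): 13 bp
  [64,68): 4 bp
  [68,76): 8 bp
  [76,81): 5 bp
  [81,105): 24 bp
  [105,114): 9 bp
  [114,123): 9 bp
  [123,127): 4 bp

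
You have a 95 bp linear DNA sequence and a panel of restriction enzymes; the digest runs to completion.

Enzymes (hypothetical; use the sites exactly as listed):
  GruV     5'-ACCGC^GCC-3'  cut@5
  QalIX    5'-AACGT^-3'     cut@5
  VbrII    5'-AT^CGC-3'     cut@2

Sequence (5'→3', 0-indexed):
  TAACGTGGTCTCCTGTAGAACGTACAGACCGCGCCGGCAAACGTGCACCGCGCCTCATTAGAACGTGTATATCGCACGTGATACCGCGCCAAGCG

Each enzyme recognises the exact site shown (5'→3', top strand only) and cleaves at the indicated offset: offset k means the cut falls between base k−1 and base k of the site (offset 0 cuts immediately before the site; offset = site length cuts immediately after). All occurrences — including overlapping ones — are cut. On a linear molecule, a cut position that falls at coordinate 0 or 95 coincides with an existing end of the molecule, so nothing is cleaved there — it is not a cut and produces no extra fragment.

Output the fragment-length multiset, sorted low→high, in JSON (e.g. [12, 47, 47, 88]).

[6,6,7,8,9,12,15,15,17]

Site scan:
  GruV ACCGCGCC/5: at [27, 46, 82] ⇒ [32, 51, 87]
  QalIX AACGT/5: at [1, 18, 39, 61] ⇒ [6, 23, 44, 66]
  VbrII ATCGC/2: at [70] ⇒ [72]

Pooled cuts: [6, 23, 32, 44, 51, 66, 72, 87]

Fragments:
  [0,6): 6 bp
  [6,23): 17 bp
  [23,32): 9 bp
  [32,44): 12 bp
  [44,51): 7 bp
  [51,66): 15 bp
  [66,72): 6 bp
  [72,87): 15 bp
  [87,95): 8 bp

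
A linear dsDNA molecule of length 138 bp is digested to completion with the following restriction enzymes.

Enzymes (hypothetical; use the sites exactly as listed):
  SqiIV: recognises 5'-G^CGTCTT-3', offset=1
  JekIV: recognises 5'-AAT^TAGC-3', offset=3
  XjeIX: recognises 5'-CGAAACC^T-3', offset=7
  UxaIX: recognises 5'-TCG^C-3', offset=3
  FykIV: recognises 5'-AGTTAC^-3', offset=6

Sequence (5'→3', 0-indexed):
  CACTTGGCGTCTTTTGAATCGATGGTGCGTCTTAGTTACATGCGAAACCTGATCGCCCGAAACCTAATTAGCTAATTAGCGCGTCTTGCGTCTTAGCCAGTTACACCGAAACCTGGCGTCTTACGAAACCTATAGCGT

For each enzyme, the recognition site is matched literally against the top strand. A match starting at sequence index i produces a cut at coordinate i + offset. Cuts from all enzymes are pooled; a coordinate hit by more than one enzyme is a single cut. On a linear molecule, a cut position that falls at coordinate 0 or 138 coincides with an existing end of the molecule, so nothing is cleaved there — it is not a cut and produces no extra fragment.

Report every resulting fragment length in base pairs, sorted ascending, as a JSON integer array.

Scan for sites:
  SqiIV GCGTCTT/1: at [6, 26, 80, 87, 115] ⇒ [7, 27, 81, 88, 116]
  JekIV AATTAGC/3: at [65, 73] ⇒ [68, 76]
  XjeIX CGAAACCT/7: at [42, 57, 106, 123] ⇒ [49, 64, 113, 130]
  UxaIX TCGC/3: at [52] ⇒ [55]
  FykIV AGTTAC/6: at [33, 98] ⇒ [39, 104]

All cut coordinates (distinct, sorted): [7, 27, 39, 49, 55, 64, 68, 76, 81, 88, 104, 113, 116, 130]

Fragment lengths:
  [0,7): 7 bp
  [7,27): 20 bp
  [27,39): 12 bp
  [39,49): 10 bp
  [49,55): 6 bp
  [55,64): 9 bp
  [64,68): 4 bp
  [68,76): 8 bp
  [76,81): 5 bp
  [81,88): 7 bp
  [88,104): 16 bp
  [104,113): 9 bp
  [113,116): 3 bp
  [116,130): 14 bp
  [130,138): 8 bp

[3,4,5,6,7,7,8,8,9,9,10,12,14,16,20]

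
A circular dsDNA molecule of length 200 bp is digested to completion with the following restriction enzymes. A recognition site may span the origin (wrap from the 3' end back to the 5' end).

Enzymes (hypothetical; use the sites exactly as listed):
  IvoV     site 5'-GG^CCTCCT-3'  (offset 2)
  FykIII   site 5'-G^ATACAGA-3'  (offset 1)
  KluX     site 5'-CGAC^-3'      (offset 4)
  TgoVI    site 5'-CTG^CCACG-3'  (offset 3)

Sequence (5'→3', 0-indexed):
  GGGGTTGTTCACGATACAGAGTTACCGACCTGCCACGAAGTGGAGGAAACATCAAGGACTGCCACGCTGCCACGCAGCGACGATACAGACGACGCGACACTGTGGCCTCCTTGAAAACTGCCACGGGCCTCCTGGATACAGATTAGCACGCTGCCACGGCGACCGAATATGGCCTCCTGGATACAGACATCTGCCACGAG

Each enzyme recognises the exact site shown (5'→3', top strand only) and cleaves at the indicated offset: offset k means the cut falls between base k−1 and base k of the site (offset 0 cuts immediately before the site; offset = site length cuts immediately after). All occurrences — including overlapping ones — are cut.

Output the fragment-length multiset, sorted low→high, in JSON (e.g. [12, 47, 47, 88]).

[1,3,5,7,7,8,8,8,9,10,11,12,13,15,16,18,20,29]

Per-enzyme occurrences:
  IvoV GGCCTCCT/2: at [103, 125, 170] ⇒ [105, 127, 172]
  FykIII GATACAGA/1: at [12, 81, 134, 179] ⇒ [13, 82, 135, 180]
  KluX CGAC/4: at [25, 77, 89, 94, 159] ⇒ [29, 81, 93, 98, 163]
  TgoVI CTGCCACG/3: at [29, 58, 66, 117, 150, 190] ⇒ [32, 61, 69, 120, 153, 193]

Pooled cuts: [13, 29, 32, 61, 69, 81, 82, 93, 98, 105, 120, 127, 135, 153, 163, 172, 180, 193]

Fragments:
  13→29: 16 bp
  29→32: 3 bp
  32→61: 29 bp
  61→69: 8 bp
  69→81: 12 bp
  81→82: 1 bp
  82→93: 11 bp
  93→98: 5 bp
  98→105: 7 bp
  105→120: 15 bp
  120→127: 7 bp
  127→135: 8 bp
  135→153: 18 bp
  153→163: 10 bp
  163→172: 9 bp
  172→180: 8 bp
  180→193: 13 bp
  193→13 (wrap): 200-193+13 = 20 bp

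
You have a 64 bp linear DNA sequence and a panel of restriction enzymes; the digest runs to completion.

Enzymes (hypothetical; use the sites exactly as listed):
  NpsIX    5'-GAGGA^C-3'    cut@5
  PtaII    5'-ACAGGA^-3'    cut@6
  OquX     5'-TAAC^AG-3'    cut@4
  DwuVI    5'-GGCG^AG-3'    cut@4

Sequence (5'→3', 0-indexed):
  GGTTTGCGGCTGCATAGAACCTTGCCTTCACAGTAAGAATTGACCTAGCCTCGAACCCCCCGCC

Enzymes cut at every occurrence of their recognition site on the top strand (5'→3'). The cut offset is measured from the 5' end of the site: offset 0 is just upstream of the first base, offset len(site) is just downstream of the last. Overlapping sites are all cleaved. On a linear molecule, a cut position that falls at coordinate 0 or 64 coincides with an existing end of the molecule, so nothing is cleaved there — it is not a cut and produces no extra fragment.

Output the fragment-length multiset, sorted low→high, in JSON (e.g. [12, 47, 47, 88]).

[64]

Per-enzyme occurrences:
  NpsIX (GAGGAC, off=5): no sites
  PtaII (ACAGGA, off=6): no sites
  OquX (TAACAG, off=4): no sites
  DwuVI (GGCGAG, off=4): no sites

Pooled cuts: ∅

Fragments:
  no cuts → one linear fragment of 64 bp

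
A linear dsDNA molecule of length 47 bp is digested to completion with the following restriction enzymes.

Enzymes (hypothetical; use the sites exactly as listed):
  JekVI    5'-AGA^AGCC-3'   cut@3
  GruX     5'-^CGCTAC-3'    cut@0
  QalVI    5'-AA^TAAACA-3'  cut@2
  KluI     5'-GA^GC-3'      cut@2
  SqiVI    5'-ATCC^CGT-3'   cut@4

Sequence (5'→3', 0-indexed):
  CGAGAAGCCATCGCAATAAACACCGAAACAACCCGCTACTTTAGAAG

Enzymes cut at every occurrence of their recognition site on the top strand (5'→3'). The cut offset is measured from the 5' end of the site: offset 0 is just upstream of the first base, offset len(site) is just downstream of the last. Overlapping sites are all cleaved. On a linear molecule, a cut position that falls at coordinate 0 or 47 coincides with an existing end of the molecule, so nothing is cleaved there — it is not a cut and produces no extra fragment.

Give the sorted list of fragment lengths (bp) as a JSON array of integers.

Per-enzyme occurrences:
  JekVI AGAAGCC/3: at [2] ⇒ [5]
  GruX CGCTAC/0: at [33] ⇒ [33]
  QalVI AATAAACA/2: at [14] ⇒ [16]
  KluI (GAGC, off=2): no sites
  SqiVI (ATCCCGT, off=4): no sites

Pooled cuts: [5, 16, 33]

Fragments:
  [0,5): 5 bp
  [5,16): 11 bp
  [16,33): 17 bp
  [33,47): 14 bp

[5,11,14,17]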